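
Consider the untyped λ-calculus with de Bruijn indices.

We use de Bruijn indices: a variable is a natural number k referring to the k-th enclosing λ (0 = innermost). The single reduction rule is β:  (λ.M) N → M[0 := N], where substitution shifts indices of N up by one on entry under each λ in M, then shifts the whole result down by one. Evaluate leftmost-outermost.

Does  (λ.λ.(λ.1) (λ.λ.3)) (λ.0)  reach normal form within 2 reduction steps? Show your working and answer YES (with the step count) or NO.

Answer: YES — reaches normal form λ.0 in 2 ≤ 2 steps

Derivation:
  start: (λ.λ.(λ.1) (λ.λ.3)) (λ.0)
  →1  λ.(λ.1) (λ.λ.λ.0)
  →2  λ.0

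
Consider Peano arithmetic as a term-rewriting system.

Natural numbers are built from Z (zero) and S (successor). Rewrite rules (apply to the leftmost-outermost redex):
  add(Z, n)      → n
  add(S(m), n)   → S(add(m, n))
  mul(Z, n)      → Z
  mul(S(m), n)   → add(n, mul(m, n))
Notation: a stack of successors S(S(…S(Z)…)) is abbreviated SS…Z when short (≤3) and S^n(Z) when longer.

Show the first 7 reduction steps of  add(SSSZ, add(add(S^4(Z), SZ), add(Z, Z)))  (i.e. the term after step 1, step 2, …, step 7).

  start: add(SSSZ, add(add(S^4(Z), SZ), add(Z, Z)))
  step 1: S(add(SSZ, add(add(S^4(Z), SZ), add(Z, Z))))
  step 2: S(S(add(SZ, add(add(S^4(Z), SZ), add(Z, Z)))))
  step 3: S(S(S(add(Z, add(add(S^4(Z), SZ), add(Z, Z))))))
  step 4: S(S(S(add(add(S^4(Z), SZ), add(Z, Z)))))
  step 5: S(S(S(add(S(add(SSSZ, SZ)), add(Z, Z)))))
  step 6: S(S(S(S(add(add(SSSZ, SZ), add(Z, Z))))))
  step 7: S(S(S(S(add(S(add(SSZ, SZ)), add(Z, Z))))))

Answer: after 7 steps: S(S(S(S(add(S(add(SSZ, SZ)), add(Z, Z))))))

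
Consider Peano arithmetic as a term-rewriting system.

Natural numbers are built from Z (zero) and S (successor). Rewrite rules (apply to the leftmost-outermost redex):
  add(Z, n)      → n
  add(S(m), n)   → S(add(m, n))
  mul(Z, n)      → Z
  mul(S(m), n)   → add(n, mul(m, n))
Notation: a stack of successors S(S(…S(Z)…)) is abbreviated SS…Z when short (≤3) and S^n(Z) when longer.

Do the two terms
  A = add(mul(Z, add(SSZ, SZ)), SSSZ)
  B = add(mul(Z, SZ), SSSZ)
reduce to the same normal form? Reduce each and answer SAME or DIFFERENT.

Term A:
  start: add(mul(Z, add(SSZ, SZ)), SSSZ)
  [1] add(Z, SSSZ)
  [2] SSSZ

Term B:
  start: add(mul(Z, SZ), SSSZ)
  [1] add(Z, SSSZ)
  [2] SSSZ

Answer: SAME — A ⇓ SSSZ, B ⇓ SSSZ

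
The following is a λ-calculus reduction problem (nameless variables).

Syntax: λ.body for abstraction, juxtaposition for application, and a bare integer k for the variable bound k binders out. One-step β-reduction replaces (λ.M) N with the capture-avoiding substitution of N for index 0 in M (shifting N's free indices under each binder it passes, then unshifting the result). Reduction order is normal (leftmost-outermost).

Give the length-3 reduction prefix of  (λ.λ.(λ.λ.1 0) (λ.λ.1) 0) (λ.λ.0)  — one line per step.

  start: (λ.λ.(λ.λ.1 0) (λ.λ.1) 0) (λ.λ.0)
  →1  λ.(λ.λ.1 0) (λ.λ.1) 0
  →2  λ.(λ.(λ.λ.1) 0) 0
  →3  λ.(λ.λ.1) 0

Answer: after 3 steps: λ.(λ.λ.1) 0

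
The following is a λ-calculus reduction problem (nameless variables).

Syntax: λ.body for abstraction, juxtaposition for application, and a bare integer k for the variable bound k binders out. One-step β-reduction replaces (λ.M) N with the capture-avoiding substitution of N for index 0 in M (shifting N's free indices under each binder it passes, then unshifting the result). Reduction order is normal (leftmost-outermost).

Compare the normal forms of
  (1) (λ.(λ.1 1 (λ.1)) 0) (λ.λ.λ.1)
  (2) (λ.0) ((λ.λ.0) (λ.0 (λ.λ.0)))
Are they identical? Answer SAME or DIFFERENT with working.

Answer: DIFFERENT — A ⇓ λ.λ.λ.λ.λ.1, B ⇓ λ.0

Derivation:
Term A:
  start: (λ.(λ.1 1 (λ.1)) 0) (λ.λ.λ.1)
  step 1: (λ.(λ.λ.λ.1) (λ.λ.λ.1) (λ.1)) (λ.λ.λ.1)
  step 2: (λ.λ.λ.1) (λ.λ.λ.1) (λ.λ.λ.λ.1)
  step 3: (λ.λ.1) (λ.λ.λ.λ.1)
  step 4: λ.λ.λ.λ.λ.1

Term B:
  start: (λ.0) ((λ.λ.0) (λ.0 (λ.λ.0)))
  step 1: (λ.λ.0) (λ.0 (λ.λ.0))
  step 2: λ.0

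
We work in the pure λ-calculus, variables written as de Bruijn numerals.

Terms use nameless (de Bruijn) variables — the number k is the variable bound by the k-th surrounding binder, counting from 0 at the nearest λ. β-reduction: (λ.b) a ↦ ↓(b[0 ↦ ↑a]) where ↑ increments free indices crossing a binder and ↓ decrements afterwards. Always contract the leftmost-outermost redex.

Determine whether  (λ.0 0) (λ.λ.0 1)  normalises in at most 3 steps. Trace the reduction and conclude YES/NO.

  start: (λ.0 0) (λ.λ.0 1)
  →1  (λ.λ.0 1) (λ.λ.0 1)
  →2  λ.0 (λ.λ.0 1)

Answer: YES — reaches normal form λ.0 (λ.λ.0 1) in 2 ≤ 3 steps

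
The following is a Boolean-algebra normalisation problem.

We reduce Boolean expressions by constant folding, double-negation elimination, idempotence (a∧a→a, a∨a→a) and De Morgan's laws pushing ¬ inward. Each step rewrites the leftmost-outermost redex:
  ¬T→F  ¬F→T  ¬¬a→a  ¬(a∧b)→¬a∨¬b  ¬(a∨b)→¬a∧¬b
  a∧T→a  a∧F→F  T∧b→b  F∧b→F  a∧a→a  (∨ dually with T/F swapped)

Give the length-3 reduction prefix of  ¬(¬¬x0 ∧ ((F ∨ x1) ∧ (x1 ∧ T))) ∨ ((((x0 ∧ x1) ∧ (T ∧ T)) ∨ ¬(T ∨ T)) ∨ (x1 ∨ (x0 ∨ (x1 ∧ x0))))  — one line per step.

  start: ¬(¬¬x0 ∧ ((F ∨ x1) ∧ (x1 ∧ T))) ∨ ((((x0 ∧ x1) ∧ (T ∧ T)) ∨ ¬(T ∨ T)) ∨ (x1 ∨ (x0 ∨ (x1 ∧ x0))))
  [1] (¬¬¬x0 ∨ ¬((F ∨ x1) ∧ (x1 ∧ T))) ∨ ((((x0 ∧ x1) ∧ (T ∧ T)) ∨ ¬(T ∨ T)) ∨ (x1 ∨ (x0 ∨ (x1 ∧ x0))))
  [2] (¬x0 ∨ ¬((F ∨ x1) ∧ (x1 ∧ T))) ∨ ((((x0 ∧ x1) ∧ (T ∧ T)) ∨ ¬(T ∨ T)) ∨ (x1 ∨ (x0 ∨ (x1 ∧ x0))))
  [3] (¬x0 ∨ (¬(F ∨ x1) ∨ ¬(x1 ∧ T))) ∨ ((((x0 ∧ x1) ∧ (T ∧ T)) ∨ ¬(T ∨ T)) ∨ (x1 ∨ (x0 ∨ (x1 ∧ x0))))

Answer: after 3 steps: (¬x0 ∨ (¬(F ∨ x1) ∨ ¬(x1 ∧ T))) ∨ ((((x0 ∧ x1) ∧ (T ∧ T)) ∨ ¬(T ∨ T)) ∨ (x1 ∨ (x0 ∨ (x1 ∧ x0))))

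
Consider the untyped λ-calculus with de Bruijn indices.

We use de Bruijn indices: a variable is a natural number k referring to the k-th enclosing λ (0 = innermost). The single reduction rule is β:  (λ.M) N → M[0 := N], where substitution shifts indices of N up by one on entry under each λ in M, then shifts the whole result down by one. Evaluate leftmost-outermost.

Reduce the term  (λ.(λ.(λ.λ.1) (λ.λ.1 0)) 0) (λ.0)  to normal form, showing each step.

Answer: normal form = λ.λ.λ.1 0  (in 3 steps)

Derivation:
  start: (λ.(λ.(λ.λ.1) (λ.λ.1 0)) 0) (λ.0)
  step 1: (λ.(λ.λ.1) (λ.λ.1 0)) (λ.0)
  step 2: (λ.λ.1) (λ.λ.1 0)
  step 3: λ.λ.λ.1 0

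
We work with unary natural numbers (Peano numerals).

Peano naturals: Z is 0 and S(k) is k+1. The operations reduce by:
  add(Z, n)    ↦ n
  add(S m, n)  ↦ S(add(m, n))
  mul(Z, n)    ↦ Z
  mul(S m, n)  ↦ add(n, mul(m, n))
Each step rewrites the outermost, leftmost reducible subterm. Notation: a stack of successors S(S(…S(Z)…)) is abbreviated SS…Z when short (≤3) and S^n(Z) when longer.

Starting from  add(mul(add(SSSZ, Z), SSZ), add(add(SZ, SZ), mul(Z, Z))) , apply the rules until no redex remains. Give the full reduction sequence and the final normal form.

  start: add(mul(add(SSSZ, Z), SSZ), add(add(SZ, SZ), mul(Z, Z)))
  step 1: add(mul(S(add(SSZ, Z)), SSZ), add(add(SZ, SZ), mul(Z, Z)))
  step 2: add(add(SSZ, mul(add(SSZ, Z), SSZ)), add(add(SZ, SZ), mul(Z, Z)))
  step 3: add(S(add(SZ, mul(add(SSZ, Z), SSZ))), add(add(SZ, SZ), mul(Z, Z)))
  step 4: S(add(add(SZ, mul(add(SSZ, Z), SSZ)), add(add(SZ, SZ), mul(Z, Z))))
  step 5: S(add(S(add(Z, mul(add(SSZ, Z), SSZ))), add(add(SZ, SZ), mul(Z, Z))))
  step 6: S(S(add(add(Z, mul(add(SSZ, Z), SSZ)), add(add(SZ, SZ), mul(Z, Z)))))
  step 7: S(S(add(mul(add(SSZ, Z), SSZ), add(add(SZ, SZ), mul(Z, Z)))))
  step 8: S(S(add(mul(S(add(SZ, Z)), SSZ), add(add(SZ, SZ), mul(Z, Z)))))
  step 9: S(S(add(add(SSZ, mul(add(SZ, Z), SSZ)), add(add(SZ, SZ), mul(Z, Z)))))
  step 10: S(S(add(S(add(SZ, mul(add(SZ, Z), SSZ))), add(add(SZ, SZ), mul(Z, Z)))))
  step 11: S(S(S(add(add(SZ, mul(add(SZ, Z), SSZ)), add(add(SZ, SZ), mul(Z, Z))))))
  step 12: S(S(S(add(S(add(Z, mul(add(SZ, Z), SSZ))), add(add(SZ, SZ), mul(Z, Z))))))
  step 13: S(S(S(S(add(add(Z, mul(add(SZ, Z), SSZ)), add(add(SZ, SZ), mul(Z, Z)))))))
  step 14: S(S(S(S(add(mul(add(SZ, Z), SSZ), add(add(SZ, SZ), mul(Z, Z)))))))
  step 15: S(S(S(S(add(mul(S(add(Z, Z)), SSZ), add(add(SZ, SZ), mul(Z, Z)))))))
  step 16: S(S(S(S(add(add(SSZ, mul(add(Z, Z), SSZ)), add(add(SZ, SZ), mul(Z, Z)))))))
  step 17: S(S(S(S(add(S(add(SZ, mul(add(Z, Z), SSZ))), add(add(SZ, SZ), mul(Z, Z)))))))
  step 18: S(S(S(S(S(add(add(SZ, mul(add(Z, Z), SSZ)), add(add(SZ, SZ), mul(Z, Z))))))))
  step 19: S(S(S(S(S(add(S(add(Z, mul(add(Z, Z), SSZ))), add(add(SZ, SZ), mul(Z, Z))))))))
  step 20: S(S(S(S(S(S(add(add(Z, mul(add(Z, Z), SSZ)), add(add(SZ, SZ), mul(Z, Z)))))))))
  step 21: S(S(S(S(S(S(add(mul(add(Z, Z), SSZ), add(add(SZ, SZ), mul(Z, Z)))))))))
  step 22: S(S(S(S(S(S(add(mul(Z, SSZ), add(add(SZ, SZ), mul(Z, Z)))))))))
  step 23: S(S(S(S(S(S(add(Z, add(add(SZ, SZ), mul(Z, Z)))))))))
  step 24: S(S(S(S(S(S(add(add(SZ, SZ), mul(Z, Z))))))))
  step 25: S(S(S(S(S(S(add(S(add(Z, SZ)), mul(Z, Z))))))))
  step 26: S(S(S(S(S(S(S(add(add(Z, SZ), mul(Z, Z)))))))))
  step 27: S(S(S(S(S(S(S(add(SZ, mul(Z, Z)))))))))
  step 28: S(S(S(S(S(S(S(S(add(Z, mul(Z, Z))))))))))
  step 29: S(S(S(S(S(S(S(S(mul(Z, Z)))))))))
  step 30: S^8(Z)

Answer: normal form = S^8(Z)  (in 30 steps)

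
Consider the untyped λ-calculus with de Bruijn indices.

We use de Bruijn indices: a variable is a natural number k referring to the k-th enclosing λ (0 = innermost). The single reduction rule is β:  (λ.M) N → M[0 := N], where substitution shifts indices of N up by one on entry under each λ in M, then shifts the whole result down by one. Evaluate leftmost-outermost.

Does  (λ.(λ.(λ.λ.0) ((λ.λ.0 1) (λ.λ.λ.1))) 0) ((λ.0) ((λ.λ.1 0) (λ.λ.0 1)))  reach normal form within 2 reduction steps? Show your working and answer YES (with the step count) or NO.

Answer: NO — after 2 steps the term is (λ.λ.0) ((λ.λ.0 1) (λ.λ.λ.1)), not yet normal

Reduction:
  start: (λ.(λ.(λ.λ.0) ((λ.λ.0 1) (λ.λ.λ.1))) 0) ((λ.0) ((λ.λ.1 0) (λ.λ.0 1)))
  step 1: (λ.(λ.λ.0) ((λ.λ.0 1) (λ.λ.λ.1))) ((λ.0) ((λ.λ.1 0) (λ.λ.0 1)))
  step 2: (λ.λ.0) ((λ.λ.0 1) (λ.λ.λ.1))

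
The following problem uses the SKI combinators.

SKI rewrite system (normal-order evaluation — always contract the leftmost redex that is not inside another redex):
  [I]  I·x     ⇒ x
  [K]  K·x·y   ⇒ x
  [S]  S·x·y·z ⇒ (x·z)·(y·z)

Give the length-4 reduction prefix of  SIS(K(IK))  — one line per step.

  start: SIS(K(IK))
  step 1: I(K(IK))(S(K(IK)))
  step 2: K(IK)(S(K(IK)))
  step 3: IK
  step 4: K

Answer: after 4 steps: K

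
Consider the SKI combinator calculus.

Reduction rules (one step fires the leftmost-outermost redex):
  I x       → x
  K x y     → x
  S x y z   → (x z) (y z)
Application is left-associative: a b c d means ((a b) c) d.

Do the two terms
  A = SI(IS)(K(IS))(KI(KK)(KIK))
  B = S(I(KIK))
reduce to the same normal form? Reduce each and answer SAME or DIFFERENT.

Term A:
  start: SI(IS)(K(IS))(KI(KK)(KIK))
  →1  I(K(IS))(IS(K(IS)))(KI(KK)(KIK))
  →2  K(IS)(IS(K(IS)))(KI(KK)(KIK))
  →3  IS(KI(KK)(KIK))
  →4  S(KI(KK)(KIK))
  →5  S(I(KIK))
  →6  S(KIK)
  →7  SI

Term B:
  start: S(I(KIK))
  →1  S(KIK)
  →2  SI

Answer: SAME — A ⇓ SI, B ⇓ SI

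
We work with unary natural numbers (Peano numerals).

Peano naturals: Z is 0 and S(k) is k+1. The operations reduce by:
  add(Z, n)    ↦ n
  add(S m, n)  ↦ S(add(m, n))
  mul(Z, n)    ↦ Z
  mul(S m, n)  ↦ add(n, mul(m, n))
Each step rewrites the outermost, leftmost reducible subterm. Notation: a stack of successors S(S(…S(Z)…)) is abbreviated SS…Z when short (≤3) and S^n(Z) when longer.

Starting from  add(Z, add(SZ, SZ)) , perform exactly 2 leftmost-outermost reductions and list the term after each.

  start: add(Z, add(SZ, SZ))
  →1  add(SZ, SZ)
  →2  S(add(Z, SZ))

Answer: after 2 steps: S(add(Z, SZ))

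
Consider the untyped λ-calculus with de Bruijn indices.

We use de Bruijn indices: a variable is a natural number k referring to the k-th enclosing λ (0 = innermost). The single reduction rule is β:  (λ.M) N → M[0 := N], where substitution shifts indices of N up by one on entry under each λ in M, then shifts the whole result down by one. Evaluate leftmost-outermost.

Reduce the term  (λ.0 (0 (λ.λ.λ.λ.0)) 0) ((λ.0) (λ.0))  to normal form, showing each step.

Answer: normal form = λ.λ.λ.0  (in 6 steps)

Working:
  start: (λ.0 (0 (λ.λ.λ.λ.0)) 0) ((λ.0) (λ.0))
  →1  (λ.0) (λ.0) ((λ.0) (λ.0) (λ.λ.λ.λ.0)) ((λ.0) (λ.0))
  →2  (λ.0) ((λ.0) (λ.0) (λ.λ.λ.λ.0)) ((λ.0) (λ.0))
  →3  (λ.0) (λ.0) (λ.λ.λ.λ.0) ((λ.0) (λ.0))
  →4  (λ.0) (λ.λ.λ.λ.0) ((λ.0) (λ.0))
  →5  (λ.λ.λ.λ.0) ((λ.0) (λ.0))
  →6  λ.λ.λ.0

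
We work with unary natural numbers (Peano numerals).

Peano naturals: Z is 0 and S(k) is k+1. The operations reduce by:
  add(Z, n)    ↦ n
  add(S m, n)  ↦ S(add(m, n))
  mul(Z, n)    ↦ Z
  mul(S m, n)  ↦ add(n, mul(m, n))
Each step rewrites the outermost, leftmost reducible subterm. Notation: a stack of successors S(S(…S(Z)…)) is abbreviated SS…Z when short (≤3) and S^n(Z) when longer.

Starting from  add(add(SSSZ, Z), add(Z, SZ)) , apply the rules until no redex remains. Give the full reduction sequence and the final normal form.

Answer: normal form = S^4(Z)  (in 9 steps)

Derivation:
  start: add(add(SSSZ, Z), add(Z, SZ))
  [1] add(S(add(SSZ, Z)), add(Z, SZ))
  [2] S(add(add(SSZ, Z), add(Z, SZ)))
  [3] S(add(S(add(SZ, Z)), add(Z, SZ)))
  [4] S(S(add(add(SZ, Z), add(Z, SZ))))
  [5] S(S(add(S(add(Z, Z)), add(Z, SZ))))
  [6] S(S(S(add(add(Z, Z), add(Z, SZ)))))
  [7] S(S(S(add(Z, add(Z, SZ)))))
  [8] S(S(S(add(Z, SZ))))
  [9] S^4(Z)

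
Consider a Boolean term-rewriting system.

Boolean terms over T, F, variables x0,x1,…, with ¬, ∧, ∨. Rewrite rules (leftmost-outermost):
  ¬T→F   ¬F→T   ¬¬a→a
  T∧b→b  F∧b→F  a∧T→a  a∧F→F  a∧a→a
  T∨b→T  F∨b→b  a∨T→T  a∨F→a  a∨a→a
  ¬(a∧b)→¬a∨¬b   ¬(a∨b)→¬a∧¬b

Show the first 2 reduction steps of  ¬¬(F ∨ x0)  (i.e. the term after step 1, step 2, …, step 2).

  start: ¬¬(F ∨ x0)
  [1] F ∨ x0
  [2] x0

Answer: after 2 steps: x0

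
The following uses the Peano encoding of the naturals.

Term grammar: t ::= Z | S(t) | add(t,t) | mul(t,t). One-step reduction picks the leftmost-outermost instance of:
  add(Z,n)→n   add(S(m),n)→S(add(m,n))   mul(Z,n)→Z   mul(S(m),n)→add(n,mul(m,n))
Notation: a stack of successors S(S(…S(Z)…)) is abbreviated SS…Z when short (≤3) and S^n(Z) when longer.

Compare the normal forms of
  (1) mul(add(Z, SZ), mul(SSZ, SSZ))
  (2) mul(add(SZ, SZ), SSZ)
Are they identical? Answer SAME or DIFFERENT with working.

Term A:
  start: mul(add(Z, SZ), mul(SSZ, SSZ))
  [1] mul(SZ, mul(SSZ, SSZ))
  [2] add(mul(SSZ, SSZ), mul(Z, mul(SSZ, SSZ)))
  [3] add(add(SSZ, mul(SZ, SSZ)), mul(Z, mul(SSZ, SSZ)))
  [4] add(S(add(SZ, mul(SZ, SSZ))), mul(Z, mul(SSZ, SSZ)))
  [5] S(add(add(SZ, mul(SZ, SSZ)), mul(Z, mul(SSZ, SSZ))))
  [6] S(add(S(add(Z, mul(SZ, SSZ))), mul(Z, mul(SSZ, SSZ))))
  [7] S(S(add(add(Z, mul(SZ, SSZ)), mul(Z, mul(SSZ, SSZ)))))
  [8] S(S(add(mul(SZ, SSZ), mul(Z, mul(SSZ, SSZ)))))
  [9] S(S(add(add(SSZ, mul(Z, SSZ)), mul(Z, mul(SSZ, SSZ)))))
  [10] S(S(add(S(add(SZ, mul(Z, SSZ))), mul(Z, mul(SSZ, SSZ)))))
  [11] S(S(S(add(add(SZ, mul(Z, SSZ)), mul(Z, mul(SSZ, SSZ))))))
  [12] S(S(S(add(S(add(Z, mul(Z, SSZ))), mul(Z, mul(SSZ, SSZ))))))
  [13] S(S(S(S(add(add(Z, mul(Z, SSZ)), mul(Z, mul(SSZ, SSZ)))))))
  [14] S(S(S(S(add(mul(Z, SSZ), mul(Z, mul(SSZ, SSZ)))))))
  [15] S(S(S(S(add(Z, mul(Z, mul(SSZ, SSZ)))))))
  [16] S(S(S(S(mul(Z, mul(SSZ, SSZ))))))
  [17] S^4(Z)

Term B:
  start: mul(add(SZ, SZ), SSZ)
  [1] mul(S(add(Z, SZ)), SSZ)
  [2] add(SSZ, mul(add(Z, SZ), SSZ))
  [3] S(add(SZ, mul(add(Z, SZ), SSZ)))
  [4] S(S(add(Z, mul(add(Z, SZ), SSZ))))
  [5] S(S(mul(add(Z, SZ), SSZ)))
  [6] S(S(mul(SZ, SSZ)))
  [7] S(S(add(SSZ, mul(Z, SSZ))))
  [8] S(S(S(add(SZ, mul(Z, SSZ)))))
  [9] S(S(S(S(add(Z, mul(Z, SSZ))))))
  [10] S(S(S(S(mul(Z, SSZ)))))
  [11] S^4(Z)

Answer: SAME — A ⇓ S^4(Z), B ⇓ S^4(Z)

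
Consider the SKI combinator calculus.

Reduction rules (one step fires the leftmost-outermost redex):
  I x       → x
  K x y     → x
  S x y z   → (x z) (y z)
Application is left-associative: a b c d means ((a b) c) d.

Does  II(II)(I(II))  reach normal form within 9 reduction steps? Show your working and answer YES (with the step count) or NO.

  start: II(II)(I(II))
  step 1: I(II)(I(II))
  step 2: II(I(II))
  step 3: I(I(II))
  step 4: I(II)
  step 5: II
  step 6: I

Answer: YES — reaches normal form I in 6 ≤ 9 steps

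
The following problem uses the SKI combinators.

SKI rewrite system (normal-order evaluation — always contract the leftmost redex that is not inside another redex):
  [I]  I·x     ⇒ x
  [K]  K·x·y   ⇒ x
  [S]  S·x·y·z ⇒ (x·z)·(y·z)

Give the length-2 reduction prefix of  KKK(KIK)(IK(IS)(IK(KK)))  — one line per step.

  start: KKK(KIK)(IK(IS)(IK(KK)))
  step 1: K(KIK)(IK(IS)(IK(KK)))
  step 2: KIK

Answer: after 2 steps: KIK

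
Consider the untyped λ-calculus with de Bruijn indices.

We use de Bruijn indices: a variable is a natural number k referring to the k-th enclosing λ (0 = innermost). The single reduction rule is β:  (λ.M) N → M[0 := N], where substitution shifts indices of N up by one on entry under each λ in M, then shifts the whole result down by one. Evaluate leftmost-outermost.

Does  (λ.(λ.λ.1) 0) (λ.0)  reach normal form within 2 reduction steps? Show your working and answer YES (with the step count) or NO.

  start: (λ.(λ.λ.1) 0) (λ.0)
  step 1: (λ.λ.1) (λ.0)
  step 2: λ.λ.0

Answer: YES — reaches normal form λ.λ.0 in 2 ≤ 2 steps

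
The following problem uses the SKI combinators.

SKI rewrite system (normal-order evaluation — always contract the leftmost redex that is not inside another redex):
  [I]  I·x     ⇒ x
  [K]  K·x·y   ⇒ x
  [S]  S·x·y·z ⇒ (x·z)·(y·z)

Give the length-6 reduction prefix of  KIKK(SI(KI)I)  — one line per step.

Answer: after 6 steps: KI

Derivation:
  start: KIKK(SI(KI)I)
  step 1: IK(SI(KI)I)
  step 2: K(SI(KI)I)
  step 3: K(II(KII))
  step 4: K(I(KII))
  step 5: K(KII)
  step 6: KI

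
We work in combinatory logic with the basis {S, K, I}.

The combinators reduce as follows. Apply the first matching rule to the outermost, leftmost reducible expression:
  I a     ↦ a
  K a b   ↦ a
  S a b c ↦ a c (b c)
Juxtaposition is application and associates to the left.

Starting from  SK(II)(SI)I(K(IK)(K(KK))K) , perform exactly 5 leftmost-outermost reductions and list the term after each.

Answer: after 5 steps: IKK(I(K(IK)(K(KK))K))

Reduction:
  start: SK(II)(SI)I(K(IK)(K(KK))K)
  step 1: K(SI)(II(SI))I(K(IK)(K(KK))K)
  step 2: SII(K(IK)(K(KK))K)
  step 3: I(K(IK)(K(KK))K)(I(K(IK)(K(KK))K))
  step 4: K(IK)(K(KK))K(I(K(IK)(K(KK))K))
  step 5: IKK(I(K(IK)(K(KK))K))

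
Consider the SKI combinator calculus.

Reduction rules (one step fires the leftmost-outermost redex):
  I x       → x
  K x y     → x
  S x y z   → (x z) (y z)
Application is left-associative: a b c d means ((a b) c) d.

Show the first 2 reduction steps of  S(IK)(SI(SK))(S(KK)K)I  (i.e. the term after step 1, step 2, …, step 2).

  start: S(IK)(SI(SK))(S(KK)K)I
  [1] IK(S(KK)K)(SI(SK)(S(KK)K))I
  [2] K(S(KK)K)(SI(SK)(S(KK)K))I

Answer: after 2 steps: K(S(KK)K)(SI(SK)(S(KK)K))I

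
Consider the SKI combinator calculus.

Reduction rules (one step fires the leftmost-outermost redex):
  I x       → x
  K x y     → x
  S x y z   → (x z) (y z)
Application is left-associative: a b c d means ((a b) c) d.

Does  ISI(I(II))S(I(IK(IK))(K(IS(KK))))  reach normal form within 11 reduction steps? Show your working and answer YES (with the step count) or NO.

Answer: YES — reaches normal form SSK in 10 ≤ 11 steps

Derivation:
  start: ISI(I(II))S(I(IK(IK))(K(IS(KK))))
  step 1: SI(I(II))S(I(IK(IK))(K(IS(KK))))
  step 2: IS(I(II)S)(I(IK(IK))(K(IS(KK))))
  step 3: S(I(II)S)(I(IK(IK))(K(IS(KK))))
  step 4: S(IIS)(I(IK(IK))(K(IS(KK))))
  step 5: S(IS)(I(IK(IK))(K(IS(KK))))
  step 6: SS(I(IK(IK))(K(IS(KK))))
  step 7: SS(IK(IK)(K(IS(KK))))
  step 8: SS(K(IK)(K(IS(KK))))
  step 9: SS(IK)
  step 10: SSK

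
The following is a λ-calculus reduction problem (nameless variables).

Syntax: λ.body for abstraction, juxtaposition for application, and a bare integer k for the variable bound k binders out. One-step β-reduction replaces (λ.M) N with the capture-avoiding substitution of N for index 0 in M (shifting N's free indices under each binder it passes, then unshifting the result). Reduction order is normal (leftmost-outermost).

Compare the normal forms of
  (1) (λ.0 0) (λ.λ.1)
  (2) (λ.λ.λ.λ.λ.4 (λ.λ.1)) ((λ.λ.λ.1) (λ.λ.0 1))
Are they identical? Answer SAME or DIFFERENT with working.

Answer: DIFFERENT — A ⇓ λ.λ.λ.1, B ⇓ λ.λ.λ.λ.λ.λ.λ.1

Working:
Term A:
  start: (λ.0 0) (λ.λ.1)
  →1  (λ.λ.1) (λ.λ.1)
  →2  λ.λ.λ.1

Term B:
  start: (λ.λ.λ.λ.λ.4 (λ.λ.1)) ((λ.λ.λ.1) (λ.λ.0 1))
  →1  λ.λ.λ.λ.(λ.λ.λ.1) (λ.λ.0 1) (λ.λ.1)
  →2  λ.λ.λ.λ.(λ.λ.1) (λ.λ.1)
  →3  λ.λ.λ.λ.λ.λ.λ.1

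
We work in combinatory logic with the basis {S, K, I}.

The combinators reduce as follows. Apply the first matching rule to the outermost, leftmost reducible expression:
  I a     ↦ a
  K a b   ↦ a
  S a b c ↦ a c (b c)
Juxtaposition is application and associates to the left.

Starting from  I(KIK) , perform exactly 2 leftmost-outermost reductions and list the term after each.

Answer: after 2 steps: I

Working:
  start: I(KIK)
  step 1: KIK
  step 2: I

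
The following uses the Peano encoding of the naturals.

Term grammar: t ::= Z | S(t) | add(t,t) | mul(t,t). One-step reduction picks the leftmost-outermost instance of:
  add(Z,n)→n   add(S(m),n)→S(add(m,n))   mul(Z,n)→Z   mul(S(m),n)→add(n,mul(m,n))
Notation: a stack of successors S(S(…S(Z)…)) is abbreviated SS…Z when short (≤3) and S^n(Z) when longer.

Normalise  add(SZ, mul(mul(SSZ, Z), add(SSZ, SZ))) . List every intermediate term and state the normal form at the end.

  start: add(SZ, mul(mul(SSZ, Z), add(SSZ, SZ)))
  step 1: S(add(Z, mul(mul(SSZ, Z), add(SSZ, SZ))))
  step 2: S(mul(mul(SSZ, Z), add(SSZ, SZ)))
  step 3: S(mul(add(Z, mul(SZ, Z)), add(SSZ, SZ)))
  step 4: S(mul(mul(SZ, Z), add(SSZ, SZ)))
  step 5: S(mul(add(Z, mul(Z, Z)), add(SSZ, SZ)))
  step 6: S(mul(mul(Z, Z), add(SSZ, SZ)))
  step 7: S(mul(Z, add(SSZ, SZ)))
  step 8: SZ

Answer: normal form = SZ  (in 8 steps)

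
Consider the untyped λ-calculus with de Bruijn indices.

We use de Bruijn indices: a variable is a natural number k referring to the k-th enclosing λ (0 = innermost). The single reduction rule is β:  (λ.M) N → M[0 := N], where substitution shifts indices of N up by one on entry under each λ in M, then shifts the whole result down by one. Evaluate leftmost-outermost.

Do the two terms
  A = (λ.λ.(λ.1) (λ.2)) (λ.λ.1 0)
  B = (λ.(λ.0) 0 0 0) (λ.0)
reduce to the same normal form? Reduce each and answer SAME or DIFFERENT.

Answer: SAME — A ⇓ λ.0, B ⇓ λ.0

Derivation:
Term A:
  start: (λ.λ.(λ.1) (λ.2)) (λ.λ.1 0)
  →1  λ.(λ.1) (λ.λ.λ.1 0)
  →2  λ.0

Term B:
  start: (λ.(λ.0) 0 0 0) (λ.0)
  →1  (λ.0) (λ.0) (λ.0) (λ.0)
  →2  (λ.0) (λ.0) (λ.0)
  →3  (λ.0) (λ.0)
  →4  λ.0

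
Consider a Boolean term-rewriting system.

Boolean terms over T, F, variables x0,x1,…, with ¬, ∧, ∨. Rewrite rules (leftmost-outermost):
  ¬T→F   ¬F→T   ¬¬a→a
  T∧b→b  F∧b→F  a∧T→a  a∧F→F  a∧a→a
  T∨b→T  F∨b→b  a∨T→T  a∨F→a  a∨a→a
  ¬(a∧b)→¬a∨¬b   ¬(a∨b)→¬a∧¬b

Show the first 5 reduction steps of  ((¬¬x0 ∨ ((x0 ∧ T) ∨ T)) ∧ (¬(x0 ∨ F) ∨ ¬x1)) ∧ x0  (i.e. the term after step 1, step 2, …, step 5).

  start: ((¬¬x0 ∨ ((x0 ∧ T) ∨ T)) ∧ (¬(x0 ∨ F) ∨ ¬x1)) ∧ x0
  step 1: ((x0 ∨ ((x0 ∧ T) ∨ T)) ∧ (¬(x0 ∨ F) ∨ ¬x1)) ∧ x0
  step 2: ((x0 ∨ T) ∧ (¬(x0 ∨ F) ∨ ¬x1)) ∧ x0
  step 3: (T ∧ (¬(x0 ∨ F) ∨ ¬x1)) ∧ x0
  step 4: (¬(x0 ∨ F) ∨ ¬x1) ∧ x0
  step 5: ((¬x0 ∧ ¬F) ∨ ¬x1) ∧ x0

Answer: after 5 steps: ((¬x0 ∧ ¬F) ∨ ¬x1) ∧ x0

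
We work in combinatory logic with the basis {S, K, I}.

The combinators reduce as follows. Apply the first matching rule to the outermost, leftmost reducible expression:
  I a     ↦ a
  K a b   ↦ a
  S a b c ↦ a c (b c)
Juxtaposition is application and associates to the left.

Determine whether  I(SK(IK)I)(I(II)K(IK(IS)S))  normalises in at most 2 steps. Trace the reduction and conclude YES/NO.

Answer: NO — after 2 steps the term is KI(IKI)(I(II)K(IK(IS)S)), not yet normal

Reduction:
  start: I(SK(IK)I)(I(II)K(IK(IS)S))
  →1  SK(IK)I(I(II)K(IK(IS)S))
  →2  KI(IKI)(I(II)K(IK(IS)S))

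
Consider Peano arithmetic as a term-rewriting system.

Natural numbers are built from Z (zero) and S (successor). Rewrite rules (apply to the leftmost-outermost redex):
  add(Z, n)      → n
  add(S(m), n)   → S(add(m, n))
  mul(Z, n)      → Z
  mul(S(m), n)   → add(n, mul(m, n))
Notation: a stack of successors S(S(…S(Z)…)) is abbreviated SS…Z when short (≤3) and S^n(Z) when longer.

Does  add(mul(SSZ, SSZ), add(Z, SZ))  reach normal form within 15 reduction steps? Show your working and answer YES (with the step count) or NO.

Answer: YES — reaches normal form S^5(Z) in 15 ≤ 15 steps

Working:
  start: add(mul(SSZ, SSZ), add(Z, SZ))
  step 1: add(add(SSZ, mul(SZ, SSZ)), add(Z, SZ))
  step 2: add(S(add(SZ, mul(SZ, SSZ))), add(Z, SZ))
  step 3: S(add(add(SZ, mul(SZ, SSZ)), add(Z, SZ)))
  step 4: S(add(S(add(Z, mul(SZ, SSZ))), add(Z, SZ)))
  step 5: S(S(add(add(Z, mul(SZ, SSZ)), add(Z, SZ))))
  step 6: S(S(add(mul(SZ, SSZ), add(Z, SZ))))
  step 7: S(S(add(add(SSZ, mul(Z, SSZ)), add(Z, SZ))))
  step 8: S(S(add(S(add(SZ, mul(Z, SSZ))), add(Z, SZ))))
  step 9: S(S(S(add(add(SZ, mul(Z, SSZ)), add(Z, SZ)))))
  step 10: S(S(S(add(S(add(Z, mul(Z, SSZ))), add(Z, SZ)))))
  step 11: S(S(S(S(add(add(Z, mul(Z, SSZ)), add(Z, SZ))))))
  step 12: S(S(S(S(add(mul(Z, SSZ), add(Z, SZ))))))
  step 13: S(S(S(S(add(Z, add(Z, SZ))))))
  step 14: S(S(S(S(add(Z, SZ)))))
  step 15: S^5(Z)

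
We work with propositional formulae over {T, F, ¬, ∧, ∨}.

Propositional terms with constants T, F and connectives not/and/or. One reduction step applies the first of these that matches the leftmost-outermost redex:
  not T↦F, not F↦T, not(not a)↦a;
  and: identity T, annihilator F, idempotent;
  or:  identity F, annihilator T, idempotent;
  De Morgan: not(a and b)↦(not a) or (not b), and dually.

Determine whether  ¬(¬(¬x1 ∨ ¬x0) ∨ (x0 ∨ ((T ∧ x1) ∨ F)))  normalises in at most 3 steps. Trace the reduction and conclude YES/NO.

Answer: NO — after 3 steps the term is (¬x1 ∨ ¬x0) ∧ (¬x0 ∧ ¬((T ∧ x1) ∨ F)), not yet normal

Derivation:
  start: ¬(¬(¬x1 ∨ ¬x0) ∨ (x0 ∨ ((T ∧ x1) ∨ F)))
  step 1: ¬¬(¬x1 ∨ ¬x0) ∧ ¬(x0 ∨ ((T ∧ x1) ∨ F))
  step 2: (¬x1 ∨ ¬x0) ∧ ¬(x0 ∨ ((T ∧ x1) ∨ F))
  step 3: (¬x1 ∨ ¬x0) ∧ (¬x0 ∧ ¬((T ∧ x1) ∨ F))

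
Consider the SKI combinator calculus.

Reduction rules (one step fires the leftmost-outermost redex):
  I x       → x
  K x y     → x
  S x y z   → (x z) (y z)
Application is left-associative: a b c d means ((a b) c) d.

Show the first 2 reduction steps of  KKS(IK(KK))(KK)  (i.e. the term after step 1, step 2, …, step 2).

  start: KKS(IK(KK))(KK)
  →1  K(IK(KK))(KK)
  →2  IK(KK)

Answer: after 2 steps: IK(KK)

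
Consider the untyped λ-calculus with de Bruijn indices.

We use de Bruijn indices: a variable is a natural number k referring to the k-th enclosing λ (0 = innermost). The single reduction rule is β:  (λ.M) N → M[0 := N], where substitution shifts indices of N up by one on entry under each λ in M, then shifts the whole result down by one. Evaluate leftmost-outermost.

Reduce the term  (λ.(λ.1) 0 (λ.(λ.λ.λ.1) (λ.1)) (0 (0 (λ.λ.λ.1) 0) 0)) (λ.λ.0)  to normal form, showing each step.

  start: (λ.(λ.1) 0 (λ.(λ.λ.λ.1) (λ.1)) (0 (0 (λ.λ.λ.1) 0) 0)) (λ.λ.0)
  →1  (λ.λ.λ.0) (λ.λ.0) (λ.(λ.λ.λ.1) (λ.1)) ((λ.λ.0) ((λ.λ.0) (λ.λ.λ.1) (λ.λ.0)) (λ.λ.0))
  →2  (λ.λ.0) (λ.(λ.λ.λ.1) (λ.1)) ((λ.λ.0) ((λ.λ.0) (λ.λ.λ.1) (λ.λ.0)) (λ.λ.0))
  →3  (λ.0) ((λ.λ.0) ((λ.λ.0) (λ.λ.λ.1) (λ.λ.0)) (λ.λ.0))
  →4  (λ.λ.0) ((λ.λ.0) (λ.λ.λ.1) (λ.λ.0)) (λ.λ.0)
  →5  (λ.0) (λ.λ.0)
  →6  λ.λ.0

Answer: normal form = λ.λ.0  (in 6 steps)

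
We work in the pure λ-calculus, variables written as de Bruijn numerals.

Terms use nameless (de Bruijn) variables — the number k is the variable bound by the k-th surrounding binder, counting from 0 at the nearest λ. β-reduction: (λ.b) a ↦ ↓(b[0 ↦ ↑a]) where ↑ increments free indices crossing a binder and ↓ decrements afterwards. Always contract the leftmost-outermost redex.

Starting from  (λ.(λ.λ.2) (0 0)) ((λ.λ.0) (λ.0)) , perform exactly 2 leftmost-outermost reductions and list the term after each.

Answer: after 2 steps: λ.(λ.λ.0) (λ.0)

Derivation:
  start: (λ.(λ.λ.2) (0 0)) ((λ.λ.0) (λ.0))
  →1  (λ.λ.(λ.λ.0) (λ.0)) ((λ.λ.0) (λ.0) ((λ.λ.0) (λ.0)))
  →2  λ.(λ.λ.0) (λ.0)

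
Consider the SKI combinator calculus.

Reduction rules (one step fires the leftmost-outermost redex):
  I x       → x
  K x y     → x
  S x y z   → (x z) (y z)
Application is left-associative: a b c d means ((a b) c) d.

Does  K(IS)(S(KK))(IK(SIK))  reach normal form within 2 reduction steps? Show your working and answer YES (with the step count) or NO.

Answer: NO — after 2 steps the term is S(IK(SIK)), not yet normal

Working:
  start: K(IS)(S(KK))(IK(SIK))
  →1  IS(IK(SIK))
  →2  S(IK(SIK))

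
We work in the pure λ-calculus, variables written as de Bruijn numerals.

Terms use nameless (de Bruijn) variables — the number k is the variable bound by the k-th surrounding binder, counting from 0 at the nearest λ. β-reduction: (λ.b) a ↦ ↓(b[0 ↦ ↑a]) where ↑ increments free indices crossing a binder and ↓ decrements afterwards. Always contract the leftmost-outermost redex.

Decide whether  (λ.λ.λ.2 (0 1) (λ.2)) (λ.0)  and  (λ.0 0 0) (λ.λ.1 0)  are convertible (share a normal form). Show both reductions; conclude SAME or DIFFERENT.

Term A:
  start: (λ.λ.λ.2 (0 1) (λ.2)) (λ.0)
  [1] λ.λ.(λ.0) (0 1) (λ.2)
  [2] λ.λ.0 1 (λ.2)

Term B:
  start: (λ.0 0 0) (λ.λ.1 0)
  [1] (λ.λ.1 0) (λ.λ.1 0) (λ.λ.1 0)
  [2] (λ.(λ.λ.1 0) 0) (λ.λ.1 0)
  [3] (λ.λ.1 0) (λ.λ.1 0)
  [4] λ.(λ.λ.1 0) 0
  [5] λ.λ.1 0

Answer: DIFFERENT — A ⇓ λ.λ.0 1 (λ.2), B ⇓ λ.λ.1 0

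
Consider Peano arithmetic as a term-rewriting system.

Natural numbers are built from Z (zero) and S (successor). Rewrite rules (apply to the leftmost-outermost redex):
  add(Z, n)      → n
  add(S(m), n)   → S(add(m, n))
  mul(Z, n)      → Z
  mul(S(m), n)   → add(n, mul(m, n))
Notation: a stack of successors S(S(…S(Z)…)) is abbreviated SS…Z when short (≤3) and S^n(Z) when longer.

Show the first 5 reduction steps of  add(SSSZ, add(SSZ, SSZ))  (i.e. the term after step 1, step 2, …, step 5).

  start: add(SSSZ, add(SSZ, SSZ))
  →1  S(add(SSZ, add(SSZ, SSZ)))
  →2  S(S(add(SZ, add(SSZ, SSZ))))
  →3  S(S(S(add(Z, add(SSZ, SSZ)))))
  →4  S(S(S(add(SSZ, SSZ))))
  →5  S(S(S(S(add(SZ, SSZ)))))

Answer: after 5 steps: S(S(S(S(add(SZ, SSZ)))))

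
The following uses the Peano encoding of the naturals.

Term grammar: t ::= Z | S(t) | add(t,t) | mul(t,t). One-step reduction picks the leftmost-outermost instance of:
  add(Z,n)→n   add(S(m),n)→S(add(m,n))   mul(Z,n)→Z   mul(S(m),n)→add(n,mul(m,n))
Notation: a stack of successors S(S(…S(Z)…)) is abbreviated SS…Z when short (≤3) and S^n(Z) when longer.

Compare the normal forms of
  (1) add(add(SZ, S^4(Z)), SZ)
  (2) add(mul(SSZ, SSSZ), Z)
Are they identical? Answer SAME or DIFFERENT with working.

Answer: SAME — A ⇓ S^6(Z), B ⇓ S^6(Z)

Working:
Term A:
  start: add(add(SZ, S^4(Z)), SZ)
  →1  add(S(add(Z, S^4(Z))), SZ)
  →2  S(add(add(Z, S^4(Z)), SZ))
  →3  S(add(S^4(Z), SZ))
  →4  S(S(add(SSSZ, SZ)))
  →5  S(S(S(add(SSZ, SZ))))
  →6  S(S(S(S(add(SZ, SZ)))))
  →7  S(S(S(S(S(add(Z, SZ))))))
  →8  S^6(Z)

Term B:
  start: add(mul(SSZ, SSSZ), Z)
  →1  add(add(SSSZ, mul(SZ, SSSZ)), Z)
  →2  add(S(add(SSZ, mul(SZ, SSSZ))), Z)
  →3  S(add(add(SSZ, mul(SZ, SSSZ)), Z))
  →4  S(add(S(add(SZ, mul(SZ, SSSZ))), Z))
  →5  S(S(add(add(SZ, mul(SZ, SSSZ)), Z)))
  →6  S(S(add(S(add(Z, mul(SZ, SSSZ))), Z)))
  →7  S(S(S(add(add(Z, mul(SZ, SSSZ)), Z))))
  →8  S(S(S(add(mul(SZ, SSSZ), Z))))
  →9  S(S(S(add(add(SSSZ, mul(Z, SSSZ)), Z))))
  →10  S(S(S(add(S(add(SSZ, mul(Z, SSSZ))), Z))))
  →11  S(S(S(S(add(add(SSZ, mul(Z, SSSZ)), Z)))))
  →12  S(S(S(S(add(S(add(SZ, mul(Z, SSSZ))), Z)))))
  →13  S(S(S(S(S(add(add(SZ, mul(Z, SSSZ)), Z))))))
  →14  S(S(S(S(S(add(S(add(Z, mul(Z, SSSZ))), Z))))))
  →15  S(S(S(S(S(S(add(add(Z, mul(Z, SSSZ)), Z)))))))
  →16  S(S(S(S(S(S(add(mul(Z, SSSZ), Z)))))))
  →17  S(S(S(S(S(S(add(Z, Z)))))))
  →18  S^6(Z)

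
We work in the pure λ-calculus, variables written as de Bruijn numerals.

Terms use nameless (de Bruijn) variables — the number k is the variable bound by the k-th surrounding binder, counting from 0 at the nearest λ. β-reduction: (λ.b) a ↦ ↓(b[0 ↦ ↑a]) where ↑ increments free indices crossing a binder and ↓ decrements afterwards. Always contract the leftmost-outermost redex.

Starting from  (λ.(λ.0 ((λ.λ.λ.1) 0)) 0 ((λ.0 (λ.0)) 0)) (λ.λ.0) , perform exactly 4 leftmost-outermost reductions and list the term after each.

  start: (λ.(λ.0 ((λ.λ.λ.1) 0)) 0 ((λ.0 (λ.0)) 0)) (λ.λ.0)
  [1] (λ.0 ((λ.λ.λ.1) 0)) (λ.λ.0) ((λ.0 (λ.0)) (λ.λ.0))
  [2] (λ.λ.0) ((λ.λ.λ.1) (λ.λ.0)) ((λ.0 (λ.0)) (λ.λ.0))
  [3] (λ.0) ((λ.0 (λ.0)) (λ.λ.0))
  [4] (λ.0 (λ.0)) (λ.λ.0)

Answer: after 4 steps: (λ.0 (λ.0)) (λ.λ.0)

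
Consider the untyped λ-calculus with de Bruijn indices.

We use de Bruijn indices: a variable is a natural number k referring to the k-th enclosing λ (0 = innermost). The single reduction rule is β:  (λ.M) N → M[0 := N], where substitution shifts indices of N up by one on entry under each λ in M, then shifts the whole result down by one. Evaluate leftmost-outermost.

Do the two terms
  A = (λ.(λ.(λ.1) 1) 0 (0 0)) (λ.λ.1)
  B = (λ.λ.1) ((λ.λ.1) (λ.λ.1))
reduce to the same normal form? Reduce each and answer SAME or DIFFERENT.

Term A:
  start: (λ.(λ.(λ.1) 1) 0 (0 0)) (λ.λ.1)
  →1  (λ.(λ.1) (λ.λ.1)) (λ.λ.1) ((λ.λ.1) (λ.λ.1))
  →2  (λ.λ.λ.1) (λ.λ.1) ((λ.λ.1) (λ.λ.1))
  →3  (λ.λ.1) ((λ.λ.1) (λ.λ.1))
  →4  λ.(λ.λ.1) (λ.λ.1)
  →5  λ.λ.λ.λ.1

Term B:
  start: (λ.λ.1) ((λ.λ.1) (λ.λ.1))
  →1  λ.(λ.λ.1) (λ.λ.1)
  →2  λ.λ.λ.λ.1

Answer: SAME — A ⇓ λ.λ.λ.λ.1, B ⇓ λ.λ.λ.λ.1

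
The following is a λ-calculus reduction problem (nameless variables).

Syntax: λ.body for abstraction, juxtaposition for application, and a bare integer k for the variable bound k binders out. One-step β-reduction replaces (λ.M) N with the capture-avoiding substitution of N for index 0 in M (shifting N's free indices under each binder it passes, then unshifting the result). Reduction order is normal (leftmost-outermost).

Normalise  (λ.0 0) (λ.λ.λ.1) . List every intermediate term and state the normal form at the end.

  start: (λ.0 0) (λ.λ.λ.1)
  [1] (λ.λ.λ.1) (λ.λ.λ.1)
  [2] λ.λ.1

Answer: normal form = λ.λ.1  (in 2 steps)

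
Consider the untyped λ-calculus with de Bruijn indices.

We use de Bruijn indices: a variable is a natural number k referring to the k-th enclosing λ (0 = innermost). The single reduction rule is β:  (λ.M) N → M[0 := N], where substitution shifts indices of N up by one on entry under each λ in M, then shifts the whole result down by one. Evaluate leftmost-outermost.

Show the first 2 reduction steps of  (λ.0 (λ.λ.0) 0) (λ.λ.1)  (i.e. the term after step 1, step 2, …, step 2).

Answer: after 2 steps: (λ.λ.λ.0) (λ.λ.1)

Working:
  start: (λ.0 (λ.λ.0) 0) (λ.λ.1)
  [1] (λ.λ.1) (λ.λ.0) (λ.λ.1)
  [2] (λ.λ.λ.0) (λ.λ.1)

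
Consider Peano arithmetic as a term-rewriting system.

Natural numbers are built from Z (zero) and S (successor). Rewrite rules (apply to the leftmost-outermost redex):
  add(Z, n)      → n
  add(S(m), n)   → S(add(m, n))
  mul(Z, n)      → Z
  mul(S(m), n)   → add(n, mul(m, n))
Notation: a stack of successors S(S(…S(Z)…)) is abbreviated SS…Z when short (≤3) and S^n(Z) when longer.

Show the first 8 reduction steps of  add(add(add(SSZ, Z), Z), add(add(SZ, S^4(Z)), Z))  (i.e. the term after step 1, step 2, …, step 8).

Answer: after 8 steps: S(S(add(Z, add(add(SZ, S^4(Z)), Z))))

Working:
  start: add(add(add(SSZ, Z), Z), add(add(SZ, S^4(Z)), Z))
  [1] add(add(S(add(SZ, Z)), Z), add(add(SZ, S^4(Z)), Z))
  [2] add(S(add(add(SZ, Z), Z)), add(add(SZ, S^4(Z)), Z))
  [3] S(add(add(add(SZ, Z), Z), add(add(SZ, S^4(Z)), Z)))
  [4] S(add(add(S(add(Z, Z)), Z), add(add(SZ, S^4(Z)), Z)))
  [5] S(add(S(add(add(Z, Z), Z)), add(add(SZ, S^4(Z)), Z)))
  [6] S(S(add(add(add(Z, Z), Z), add(add(SZ, S^4(Z)), Z))))
  [7] S(S(add(add(Z, Z), add(add(SZ, S^4(Z)), Z))))
  [8] S(S(add(Z, add(add(SZ, S^4(Z)), Z))))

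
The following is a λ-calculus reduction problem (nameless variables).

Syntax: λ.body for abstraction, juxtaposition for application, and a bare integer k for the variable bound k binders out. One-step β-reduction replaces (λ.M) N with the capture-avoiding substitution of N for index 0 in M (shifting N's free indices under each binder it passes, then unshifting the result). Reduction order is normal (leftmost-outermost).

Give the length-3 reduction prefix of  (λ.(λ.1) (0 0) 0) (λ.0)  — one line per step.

Answer: after 3 steps: λ.0

Working:
  start: (λ.(λ.1) (0 0) 0) (λ.0)
  [1] (λ.λ.0) ((λ.0) (λ.0)) (λ.0)
  [2] (λ.0) (λ.0)
  [3] λ.0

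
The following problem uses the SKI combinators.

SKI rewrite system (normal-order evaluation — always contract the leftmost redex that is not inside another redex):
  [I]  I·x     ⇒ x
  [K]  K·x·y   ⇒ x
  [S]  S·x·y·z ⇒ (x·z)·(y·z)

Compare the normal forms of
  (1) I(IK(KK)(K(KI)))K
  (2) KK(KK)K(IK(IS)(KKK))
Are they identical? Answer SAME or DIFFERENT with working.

Answer: SAME — A ⇓ K, B ⇓ K

Working:
Term A:
  start: I(IK(KK)(K(KI)))K
  [1] IK(KK)(K(KI))K
  [2] K(KK)(K(KI))K
  [3] KKK
  [4] K

Term B:
  start: KK(KK)K(IK(IS)(KKK))
  [1] KK(IK(IS)(KKK))
  [2] K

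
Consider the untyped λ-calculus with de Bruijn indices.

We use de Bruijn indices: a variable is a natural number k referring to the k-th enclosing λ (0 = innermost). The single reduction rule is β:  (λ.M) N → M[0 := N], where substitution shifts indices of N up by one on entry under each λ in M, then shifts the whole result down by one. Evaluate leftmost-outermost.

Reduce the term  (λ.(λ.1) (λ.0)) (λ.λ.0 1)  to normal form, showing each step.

Answer: normal form = λ.λ.0 1  (in 2 steps)

Working:
  start: (λ.(λ.1) (λ.0)) (λ.λ.0 1)
  step 1: (λ.λ.λ.0 1) (λ.0)
  step 2: λ.λ.0 1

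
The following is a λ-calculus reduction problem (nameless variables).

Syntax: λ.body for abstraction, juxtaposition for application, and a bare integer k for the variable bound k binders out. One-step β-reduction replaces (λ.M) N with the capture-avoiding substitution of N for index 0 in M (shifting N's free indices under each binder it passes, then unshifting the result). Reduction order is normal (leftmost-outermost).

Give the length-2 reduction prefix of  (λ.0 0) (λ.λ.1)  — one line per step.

  start: (λ.0 0) (λ.λ.1)
  step 1: (λ.λ.1) (λ.λ.1)
  step 2: λ.λ.λ.1

Answer: after 2 steps: λ.λ.λ.1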